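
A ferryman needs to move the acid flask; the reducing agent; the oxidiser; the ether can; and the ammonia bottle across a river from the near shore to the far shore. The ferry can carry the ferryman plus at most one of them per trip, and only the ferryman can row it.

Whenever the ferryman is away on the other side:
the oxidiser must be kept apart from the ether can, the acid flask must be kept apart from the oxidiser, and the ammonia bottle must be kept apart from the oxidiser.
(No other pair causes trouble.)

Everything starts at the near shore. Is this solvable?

Following every safe sequence of crossings from the start, the most of the 5 that can be at the far shore as the ferry arrives there on crossings 1, 3, 5 is 1, 2, 3 respectively; the best ever achieved is 3 of 5.
From crossing 7 on, no configuration arises that was not already reachable earlier: only 18 distinct safe configurations (who is on which side, and where the ferry is) can ever be reached, none of them has everyone across, and every continuation just revisits them. So no valid plan exists.

No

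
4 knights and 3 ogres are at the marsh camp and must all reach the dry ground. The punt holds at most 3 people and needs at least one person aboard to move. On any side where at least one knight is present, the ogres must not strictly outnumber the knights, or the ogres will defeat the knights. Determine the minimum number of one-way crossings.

Counting alone: each trip to the dry ground takes at most 3 across and each return brings at least 1 back, so after t trips out (and t−1 returns) at most 3t − (t−1) of the 7 are across; that first reaches 7 at t = 3, so at least 5 crossings are needed.
The plan below uses exactly 5 crossings, so it is optimal:
1. 3 ogres → the dry ground.  (the marsh camp: 4K 0O; the dry ground: 0K 3O)
2. 1 ogre ← the marsh camp.  (the marsh camp: 4K 1O; the dry ground: 0K 2O)
3. 3 knights → the dry ground.  (the marsh camp: 1K 1O; the dry ground: 3K 2O)
4. 1 knight ← the marsh camp.  (the marsh camp: 2K 1O; the dry ground: 2K 2O)
5. 2 knights and 1 ogre → the dry ground.  (the marsh camp: 0K 0O; the dry ground: 4K 3O)

5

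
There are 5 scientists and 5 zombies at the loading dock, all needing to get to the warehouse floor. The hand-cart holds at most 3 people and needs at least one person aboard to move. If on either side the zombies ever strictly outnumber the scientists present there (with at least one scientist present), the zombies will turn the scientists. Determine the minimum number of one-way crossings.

Counting alone: each trip to the warehouse floor takes at most 3 across and each return brings at least 1 back, so after t trips out (and t−1 returns) at most 3t − (t−1) of the 10 are across; that first reaches 10 at t = 5, so at least 9 crossings are needed.
The safety rule pushes this higher. Following every safe sequence of crossings, the most of the 10 that can be at the warehouse floor as the hand-cart arrives there on crossing 9 is 9 — never all 10.
So no plan with fewer than 11 crossings exists, and this one achieves 11:
1. 2 zombies → the warehouse floor.  (the loading dock: 5S 3Z; the warehouse floor: 0S 2Z)
2. 1 zombie ← the loading dock.  (the loading dock: 5S 4Z; the warehouse floor: 0S 1Z)
3. 3 zombies → the warehouse floor.  (the loading dock: 5S 1Z; the warehouse floor: 0S 4Z)
4. 1 zombie ← the loading dock.  (the loading dock: 5S 2Z; the warehouse floor: 0S 3Z)
5. 3 scientists → the warehouse floor.  (the loading dock: 2S 2Z; the warehouse floor: 3S 3Z)
6. 1 scientist and 1 zombie ← the loading dock.  (the loading dock: 3S 3Z; the warehouse floor: 2S 2Z)
7. 3 scientists → the warehouse floor.  (the loading dock: 0S 3Z; the warehouse floor: 5S 2Z)
8. 1 zombie ← the loading dock.  (the loading dock: 0S 4Z; the warehouse floor: 5S 1Z)
9. 2 zombies → the warehouse floor.  (the loading dock: 0S 2Z; the warehouse floor: 5S 3Z)
10. 1 zombie ← the loading dock.  (the loading dock: 0S 3Z; the warehouse floor: 5S 2Z)
11. 3 zombies → the warehouse floor.  (the loading dock: 0S 0Z; the warehouse floor: 5S 5Z)

11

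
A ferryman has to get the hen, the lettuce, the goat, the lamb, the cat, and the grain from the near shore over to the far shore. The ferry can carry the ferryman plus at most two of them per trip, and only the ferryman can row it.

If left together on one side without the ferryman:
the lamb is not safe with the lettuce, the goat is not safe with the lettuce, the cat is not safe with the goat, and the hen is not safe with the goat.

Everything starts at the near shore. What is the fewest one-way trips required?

Counting alone: the ferryman can take at most 2 across per trip to the far shore, so moving all 6 needs at least 3 loaded trips out, with a return between consecutive ones — at least 5 crossings.
The safety rule pushes this higher. Following every safe sequence of crossings, the most of the 6 that can be at the far shore as the ferry arrives there on crossing 5 is 5 — never all 6.
So no plan with fewer than 7 crossings exists, and this one achieves 7:
1. Ferryman goes to the far shore with the goat and the lettuce.
2. Ferryman goes back to the near shore with the lettuce.
3. Ferryman goes to the far shore with the hen and the lettuce.
4. Ferryman goes back to the near shore with the goat.
5. Ferryman goes to the far shore with the cat and the grain.
6. Ferryman goes back to the near shore alone.
7. Ferryman goes to the far shore with the goat and the lamb.

7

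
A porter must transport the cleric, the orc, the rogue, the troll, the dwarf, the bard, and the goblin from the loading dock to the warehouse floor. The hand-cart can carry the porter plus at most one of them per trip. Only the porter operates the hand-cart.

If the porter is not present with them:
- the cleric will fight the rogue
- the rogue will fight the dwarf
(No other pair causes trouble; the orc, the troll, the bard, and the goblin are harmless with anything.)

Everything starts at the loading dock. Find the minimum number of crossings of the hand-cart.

Counting alone: the porter can take at most 1 across per trip to the warehouse floor, so moving all 7 needs at least 7 loaded trips out, with a return between consecutive ones — at least 13 crossings.
The safety rule pushes this higher. Following every safe sequence of crossings, the most of the 7 that can be at the warehouse floor as the hand-cart arrives there on crossing 13 is 6 — never all 7.
So no plan with fewer than 15 crossings exists, and this one achieves 15:
1. Porter goes to the warehouse floor with the rogue.  [the loading dock: the bard, the cleric, the dwarf, the goblin, the orc, the troll | the warehouse floor: the rogue]
2. Porter goes back to the loading dock alone.  [the loading dock: the bard, the cleric, the dwarf, the goblin, the orc, the troll | the warehouse floor: the rogue]
3. Porter goes to the warehouse floor with the cleric.  [the loading dock: the bard, the dwarf, the goblin, the orc, the troll | the warehouse floor: the cleric, the rogue]
4. Porter goes back to the loading dock with the rogue.  [the loading dock: the bard, the dwarf, the goblin, the orc, the rogue, the troll | the warehouse floor: the cleric]
5. Porter goes to the warehouse floor with the dwarf.  [the loading dock: the bard, the goblin, the orc, the rogue, the troll | the warehouse floor: the cleric, the dwarf]
6. Porter goes back to the loading dock alone.  [the loading dock: the bard, the goblin, the orc, the rogue, the troll | the warehouse floor: the cleric, the dwarf]
7. Porter goes to the warehouse floor with the orc.  [the loading dock: the bard, the goblin, the rogue, the troll | the warehouse floor: the cleric, the dwarf, the orc]
8. Porter goes back to the loading dock alone.  [the loading dock: the bard, the goblin, the rogue, the troll | the warehouse floor: the cleric, the dwarf, the orc]
9. Porter goes to the warehouse floor with the troll.  [the loading dock: the bard, the goblin, the rogue | the warehouse floor: the cleric, the dwarf, the orc, the troll]
10. Porter goes back to the loading dock alone.  [the loading dock: the bard, the goblin, the rogue | the warehouse floor: the cleric, the dwarf, the orc, the troll]
11. Porter goes to the warehouse floor with the bard.  [the loading dock: the goblin, the rogue | the warehouse floor: the bard, the cleric, the dwarf, the orc, the troll]
12. Porter goes back to the loading dock alone.  [the loading dock: the goblin, the rogue | the warehouse floor: the bard, the cleric, the dwarf, the orc, the troll]
13. Porter goes to the warehouse floor with the goblin.  [the loading dock: the rogue | the warehouse floor: the bard, the cleric, the dwarf, the goblin, the orc, the troll]
14. Porter goes back to the loading dock alone.  [the loading dock: the rogue | the warehouse floor: the bard, the cleric, the dwarf, the goblin, the orc, the troll]
15. Porter goes to the warehouse floor with the rogue.  [the loading dock: — | the warehouse floor: the bard, the cleric, the dwarf, the goblin, the orc, the rogue, the troll]

15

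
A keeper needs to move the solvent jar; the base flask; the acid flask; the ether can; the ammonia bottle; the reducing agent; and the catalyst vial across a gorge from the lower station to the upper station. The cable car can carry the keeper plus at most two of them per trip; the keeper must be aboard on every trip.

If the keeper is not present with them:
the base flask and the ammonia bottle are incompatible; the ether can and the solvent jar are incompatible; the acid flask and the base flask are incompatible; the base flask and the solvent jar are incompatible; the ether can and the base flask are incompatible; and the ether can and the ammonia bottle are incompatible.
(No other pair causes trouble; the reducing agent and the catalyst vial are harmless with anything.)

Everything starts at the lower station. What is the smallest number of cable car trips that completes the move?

Counting alone: the keeper can take at most 2 across per trip to the upper station, so moving all 7 needs at least 4 loaded trips out, with a return between consecutive ones — at least 7 crossings.
The safety rule pushes this higher. Following every safe sequence of crossings, the most of the 7 that can be at the upper station as the cable car arrives there on crossings 7, 9 is 5, 6 respectively — never all 7.
So no plan with fewer than 11 crossings exists, and this one achieves 11:
1. Keeper goes to the upper station with the base flask and the ether can.
2. Keeper goes back to the lower station with the base flask.
3. Keeper goes to the upper station with the acid flask and the base flask.
4. Keeper goes back to the lower station with the base flask.
5. Keeper goes to the upper station with the ammonia bottle and the solvent jar.
6. Keeper goes back to the lower station with the ether can.
7. Keeper goes to the upper station with the base flask and the reducing agent.
8. Keeper goes back to the lower station with the base flask.
9. Keeper goes to the upper station with the base flask and the catalyst vial.
10. Keeper goes back to the lower station with the base flask.
11. Keeper goes to the upper station with the base flask and the ether can.

11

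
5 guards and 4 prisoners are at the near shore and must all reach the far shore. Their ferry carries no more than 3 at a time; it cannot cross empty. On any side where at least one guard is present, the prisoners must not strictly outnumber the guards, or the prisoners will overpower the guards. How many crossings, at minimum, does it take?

Counting alone: each trip to the far shore takes at most 3 across and each return brings at least 1 back, so after t trips out (and t−1 returns) at most 3t − (t−1) of the 9 are across; that first reaches 9 at t = 4, so at least 7 crossings are needed.
The plan below uses exactly 7 crossings, so it is optimal:
1. 3 prisoners → the far shore.  (the near shore: 5G 1P; the far shore: 0G 3P)
2. 1 prisoner ← the near shore.  (the near shore: 5G 2P; the far shore: 0G 2P)
3. 3 guards → the far shore.  (the near shore: 2G 2P; the far shore: 3G 2P)
4. 1 guard ← the near shore.  (the near shore: 3G 2P; the far shore: 2G 2P)
5. 2 guards and 1 prisoner → the far shore.  (the near shore: 1G 1P; the far shore: 4G 3P)
6. 1 guard ← the near shore.  (the near shore: 2G 1P; the far shore: 3G 3P)
7. 2 guards and 1 prisoner → the far shore.  (the near shore: 0G 0P; the far shore: 5G 4P)

7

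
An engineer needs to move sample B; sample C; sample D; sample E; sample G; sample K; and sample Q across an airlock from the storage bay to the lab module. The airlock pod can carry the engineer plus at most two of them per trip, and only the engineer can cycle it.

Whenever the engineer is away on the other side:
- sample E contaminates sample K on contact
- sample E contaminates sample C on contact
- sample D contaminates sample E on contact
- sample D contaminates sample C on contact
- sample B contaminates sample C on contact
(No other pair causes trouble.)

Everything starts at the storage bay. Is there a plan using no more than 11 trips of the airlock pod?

Yes

Yes — this plan uses 11 crossings (≤ 11):
1. Engineer goes to the lab module with sample C and sample E.  [the storage bay: sample B, sample D, sample G, sample K, sample Q | the lab module: sample C, sample E]
2. Engineer goes back to the storage bay with sample C.  [the storage bay: sample B, sample C, sample D, sample G, sample K, sample Q | the lab module: sample E]
3. Engineer goes to the lab module with sample B and sample C.  [the storage bay: sample D, sample G, sample K, sample Q | the lab module: sample B, sample C, sample E]
4. Engineer goes back to the storage bay with sample C.  [the storage bay: sample C, sample D, sample G, sample K, sample Q | the lab module: sample B, sample E]
5. Engineer goes to the lab module with sample C and sample G.  [the storage bay: sample D, sample K, sample Q | the lab module: sample B, sample C, sample E, sample G]
6. Engineer goes back to the storage bay with sample C.  [the storage bay: sample C, sample D, sample K, sample Q | the lab module: sample B, sample E, sample G]
7. Engineer goes to the lab module with sample C and sample Q.  [the storage bay: sample D, sample K | the lab module: sample B, sample C, sample E, sample G, sample Q]
8. Engineer goes back to the storage bay with sample C.  [the storage bay: sample C, sample D, sample K | the lab module: sample B, sample E, sample G, sample Q]
9. Engineer goes to the lab module with sample D and sample K.  [the storage bay: sample C | the lab module: sample B, sample D, sample E, sample G, sample K, sample Q]
10. Engineer goes back to the storage bay with sample E.  [the storage bay: sample C, sample E | the lab module: sample B, sample D, sample G, sample K, sample Q]
11. Engineer goes to the lab module with sample C and sample E.  [the storage bay: — | the lab module: sample B, sample C, sample D, sample E, sample G, sample K, sample Q]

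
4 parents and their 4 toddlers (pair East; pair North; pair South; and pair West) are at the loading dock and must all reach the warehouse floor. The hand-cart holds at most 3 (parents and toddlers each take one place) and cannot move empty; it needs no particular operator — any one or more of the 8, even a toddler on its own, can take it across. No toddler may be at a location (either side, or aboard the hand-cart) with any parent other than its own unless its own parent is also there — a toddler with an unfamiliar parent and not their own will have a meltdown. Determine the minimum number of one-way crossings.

9

Counting alone: each trip to the warehouse floor takes at most 3 across and each return brings at least 1 back, so after t trips out (and t−1 returns) at most 3t − (t−1) of the 8 are across; that first reaches 8 at t = 4, so at least 7 crossings are needed.
The safety rule pushes this higher. Following every safe sequence of crossings, the most of the 8 that can be at the warehouse floor as the hand-cart arrives there on crossing 7 is 7 — never all 8.
So no plan with fewer than 9 crossings exists, and this one achieves 9:
1. parent East and toddler East cross → the warehouse floor.
2. parent East crosses ← the loading dock.
3. parent East, parent North, and toddler North cross → the warehouse floor.
4. parent East and toddler East cross ← the loading dock.
5. parent East, parent South, and parent West cross → the warehouse floor.
6. toddler North crosses ← the loading dock.
7. toddler East and toddler North cross → the warehouse floor.
8. toddler East crosses ← the loading dock.
9. toddler East, toddler South, and toddler West cross → the warehouse floor.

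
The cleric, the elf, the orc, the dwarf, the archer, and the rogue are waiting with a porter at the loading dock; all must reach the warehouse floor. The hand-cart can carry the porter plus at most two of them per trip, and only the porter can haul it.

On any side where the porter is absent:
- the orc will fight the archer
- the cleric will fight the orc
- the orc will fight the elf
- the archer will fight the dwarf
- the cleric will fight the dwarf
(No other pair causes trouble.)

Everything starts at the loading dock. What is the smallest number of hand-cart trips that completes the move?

Counting alone: the porter can take at most 2 across per trip to the warehouse floor, so moving all 6 needs at least 3 loaded trips out, with a return between consecutive ones — at least 5 crossings.
The safety rule pushes this higher. Following every safe sequence of crossings, the most of the 6 that can be at the warehouse floor as the hand-cart arrives there on crossing 5 is 5 — never all 6.
So no plan with fewer than 7 crossings exists, and this one achieves 7:
1. Porter goes to the warehouse floor with the dwarf and the orc.
2. Porter goes back to the loading dock alone.
3. Porter goes to the warehouse floor with the cleric and the elf.
4. Porter goes back to the loading dock with the dwarf and the orc.
5. Porter goes to the warehouse floor with the archer and the rogue.
6. Porter goes back to the loading dock alone.
7. Porter goes to the warehouse floor with the dwarf and the orc.

7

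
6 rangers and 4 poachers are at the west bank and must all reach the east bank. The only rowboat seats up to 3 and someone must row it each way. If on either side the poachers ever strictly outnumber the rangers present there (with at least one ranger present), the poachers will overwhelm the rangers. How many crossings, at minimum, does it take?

Counting alone: each trip to the east bank takes at most 3 across and each return brings at least 1 back, so after t trips out (and t−1 returns) at most 3t − (t−1) of the 10 are across; that first reaches 10 at t = 5, so at least 9 crossings are needed.
The plan below uses exactly 9 crossings, so it is optimal:
1. 2 poachers → the east bank.  (the west bank: 6R 2P; the east bank: 0R 2P)
2. 1 poacher ← the west bank.  (the west bank: 6R 3P; the east bank: 0R 1P)
3. 3 poachers → the east bank.  (the west bank: 6R 0P; the east bank: 0R 4P)
4. 1 poacher ← the west bank.  (the west bank: 6R 1P; the east bank: 0R 3P)
5. 3 rangers → the east bank.  (the west bank: 3R 1P; the east bank: 3R 3P)
6. 1 poacher ← the west bank.  (the west bank: 3R 2P; the east bank: 3R 2P)
7. 1 ranger and 2 poachers → the east bank.  (the west bank: 2R 0P; the east bank: 4R 4P)
8. 1 poacher ← the west bank.  (the west bank: 2R 1P; the east bank: 4R 3P)
9. 2 rangers and 1 poacher → the east bank.  (the west bank: 0R 0P; the east bank: 6R 4P)

9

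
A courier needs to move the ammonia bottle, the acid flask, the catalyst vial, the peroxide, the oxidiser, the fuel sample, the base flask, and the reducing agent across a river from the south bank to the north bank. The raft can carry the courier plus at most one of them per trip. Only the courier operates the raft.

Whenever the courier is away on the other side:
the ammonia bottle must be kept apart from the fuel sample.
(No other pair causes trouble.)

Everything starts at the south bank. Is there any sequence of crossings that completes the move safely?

Yes

1. Courier goes to the north bank with the ammonia bottle.
2. Courier goes back to the south bank alone.
3. Courier goes to the north bank with the acid flask.
4. Courier goes back to the south bank alone.
5. Courier goes to the north bank with the catalyst vial.
6. Courier goes back to the south bank alone.
7. Courier goes to the north bank with the peroxide.
8. Courier goes back to the south bank alone.
9. Courier goes to the north bank with the oxidiser.
10. Courier goes back to the south bank alone.
11. Courier goes to the north bank with the base flask.
12. Courier goes back to the south bank alone.
13. Courier goes to the north bank with the reducing agent.
14. Courier goes back to the south bank alone.
15. Courier goes to the north bank with the fuel sample.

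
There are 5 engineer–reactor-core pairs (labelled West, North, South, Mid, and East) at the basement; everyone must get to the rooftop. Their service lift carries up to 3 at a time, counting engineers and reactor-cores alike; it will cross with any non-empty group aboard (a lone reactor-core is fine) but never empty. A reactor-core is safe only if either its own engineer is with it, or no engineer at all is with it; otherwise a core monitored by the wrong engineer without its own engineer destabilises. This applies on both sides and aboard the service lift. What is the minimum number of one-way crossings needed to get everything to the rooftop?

11

Counting alone: each trip to the rooftop takes at most 3 across and each return brings at least 1 back, so after t trips out (and t−1 returns) at most 3t − (t−1) of the 10 are across; that first reaches 10 at t = 5, so at least 9 crossings are needed.
The safety rule pushes this higher. Following every safe sequence of crossings, the most of the 10 that can be at the rooftop as the service lift arrives there on crossing 9 is 9 — never all 10.
So no plan with fewer than 11 crossings exists, and this one achieves 11:
1. engineer West and reactor-core West cross → the rooftop.
2. engineer West crosses ← the basement.
3. reactor-core Mid, reactor-core North, and reactor-core South cross → the rooftop.
4. reactor-core West crosses ← the basement.
5. engineer Mid, engineer North, and engineer South cross → the rooftop.
6. engineer North and reactor-core North cross ← the basement.
7. engineer East, engineer North, and engineer West cross → the rooftop.
8. reactor-core South crosses ← the basement.
9. reactor-core North and reactor-core West cross → the rooftop.
10. reactor-core West crosses ← the basement.
11. reactor-core East, reactor-core South, and reactor-core West cross → the rooftop.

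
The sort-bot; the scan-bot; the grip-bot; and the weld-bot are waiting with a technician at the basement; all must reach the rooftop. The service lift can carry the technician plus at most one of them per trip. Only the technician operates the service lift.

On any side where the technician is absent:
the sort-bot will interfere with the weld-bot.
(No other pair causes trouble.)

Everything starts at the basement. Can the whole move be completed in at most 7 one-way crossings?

Yes — this plan uses 7 crossings (≤ 7):
1. Technician goes to the rooftop with the sort-bot.  [the basement: the grip-bot, the scan-bot, the weld-bot | the rooftop: the sort-bot]
2. Technician goes back to the basement alone.  [the basement: the grip-bot, the scan-bot, the weld-bot | the rooftop: the sort-bot]
3. Technician goes to the rooftop with the scan-bot.  [the basement: the grip-bot, the weld-bot | the rooftop: the scan-bot, the sort-bot]
4. Technician goes back to the basement alone.  [the basement: the grip-bot, the weld-bot | the rooftop: the scan-bot, the sort-bot]
5. Technician goes to the rooftop with the grip-bot.  [the basement: the weld-bot | the rooftop: the grip-bot, the scan-bot, the sort-bot]
6. Technician goes back to the basement alone.  [the basement: the weld-bot | the rooftop: the grip-bot, the scan-bot, the sort-bot]
7. Technician goes to the rooftop with the weld-bot.  [the basement: — | the rooftop: the grip-bot, the scan-bot, the sort-bot, the weld-bot]

Yes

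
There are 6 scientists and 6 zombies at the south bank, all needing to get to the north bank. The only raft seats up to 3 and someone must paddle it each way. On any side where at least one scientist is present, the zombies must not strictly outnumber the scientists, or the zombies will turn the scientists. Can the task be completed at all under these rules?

Following every safe sequence of crossings from the start, the most of the 12 that can be at the north bank as the raft arrives there on crossings 1, 3, 5 is 3, 5, 6 respectively; the best ever achieved is 6 of 12.
From crossing 7 on, no configuration arises that was not already reachable earlier: only 17 distinct safe configurations (who is on which side, and where the raft is) can ever be reached, none of them has everyone across, and every continuation just revisits them. They are: 0 scientists + 0 zombies across (raft back at the start); 0 scientists + 1 zombie across (raft there); 0 scientists + 1 zombie across (raft back at the start); 0 scientists + 2 zombies across (raft there); 0 scientists + 2 zombies across (raft back at the start); 0 scientists + 3 zombies across (raft there); 0 scientists + 3 zombies across (raft back at the start); 0 scientists + 4 zombies across (raft there); 0 scientists + 4 zombies across (raft back at the start); 0 scientists + 5 zombies across (raft there); 0 scientists + 5 zombies across (raft back at the start); 0 scientists + 6 zombies across (raft there); 1 scientist + 1 zombie across (raft there); 1 scientist + 1 zombie across (raft back at the start); 2 scientists + 2 zombies across (raft there); 2 scientists + 2 zombies across (raft back at the start); 3 scientists + 3 zombies across (raft there). So no valid plan exists.

No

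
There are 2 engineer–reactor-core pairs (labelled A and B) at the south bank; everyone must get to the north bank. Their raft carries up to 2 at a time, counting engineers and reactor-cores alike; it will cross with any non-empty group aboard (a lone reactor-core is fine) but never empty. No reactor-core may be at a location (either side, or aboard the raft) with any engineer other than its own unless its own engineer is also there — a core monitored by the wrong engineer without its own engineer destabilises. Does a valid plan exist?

1. engineer A and reactor-core A cross → the north bank.
2. engineer A crosses ← the south bank.
3. engineer A and engineer B cross → the north bank.
4. engineer B crosses ← the south bank.
5. engineer B and reactor-core B cross → the north bank.

Yes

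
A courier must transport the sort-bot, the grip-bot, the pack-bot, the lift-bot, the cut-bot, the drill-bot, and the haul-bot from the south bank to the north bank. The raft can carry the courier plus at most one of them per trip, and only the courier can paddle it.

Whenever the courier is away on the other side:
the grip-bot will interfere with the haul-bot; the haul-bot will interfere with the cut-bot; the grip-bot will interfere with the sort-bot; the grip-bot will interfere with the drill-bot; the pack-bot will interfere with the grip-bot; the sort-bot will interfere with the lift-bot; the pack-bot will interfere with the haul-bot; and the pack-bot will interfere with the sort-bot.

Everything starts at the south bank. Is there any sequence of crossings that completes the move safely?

No

Whatever the first load, the items left behind include a forbidden pair without the courier. No opening move is safe, so no plan exists.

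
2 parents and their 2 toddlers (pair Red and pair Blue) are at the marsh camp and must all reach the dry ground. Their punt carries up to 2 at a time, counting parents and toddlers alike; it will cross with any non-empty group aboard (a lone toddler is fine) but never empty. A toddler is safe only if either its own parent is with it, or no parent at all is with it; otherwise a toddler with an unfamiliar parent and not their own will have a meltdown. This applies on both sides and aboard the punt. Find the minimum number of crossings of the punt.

5

Counting alone: each trip to the dry ground takes at most 2 across and each return brings at least 1 back, so after t trips out (and t−1 returns) at most 2t − (t−1) of the 4 are across; that first reaches 4 at t = 3, so at least 5 crossings are needed.
The plan below uses exactly 5 crossings, so it is optimal:
1. parent Red and toddler Red cross → the dry ground.
2. parent Red crosses ← the marsh camp.
3. parent Blue and parent Red cross → the dry ground.
4. parent Blue crosses ← the marsh camp.
5. parent Blue and toddler Blue cross → the dry ground.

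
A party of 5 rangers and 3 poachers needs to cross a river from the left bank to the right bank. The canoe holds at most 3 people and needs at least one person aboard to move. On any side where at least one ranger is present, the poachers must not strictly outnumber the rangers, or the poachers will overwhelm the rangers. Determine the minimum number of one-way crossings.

7

Counting alone: each trip to the right bank takes at most 3 across and each return brings at least 1 back, so after t trips out (and t−1 returns) at most 3t − (t−1) of the 8 are across; that first reaches 8 at t = 4, so at least 7 crossings are needed.
The plan below uses exactly 7 crossings, so it is optimal:
1. 2 poachers → the right bank.  (the left bank: 5R 1P; the right bank: 0R 2P)
2. 1 poacher ← the left bank.  (the left bank: 5R 2P; the right bank: 0R 1P)
3. 2 rangers and 1 poacher → the right bank.  (the left bank: 3R 1P; the right bank: 2R 2P)
4. 1 poacher ← the left bank.  (the left bank: 3R 2P; the right bank: 2R 1P)
5. 1 ranger and 2 poachers → the right bank.  (the left bank: 2R 0P; the right bank: 3R 3P)
6. 1 poacher ← the left bank.  (the left bank: 2R 1P; the right bank: 3R 2P)
7. 2 rangers and 1 poacher → the right bank.  (the left bank: 0R 0P; the right bank: 5R 3P)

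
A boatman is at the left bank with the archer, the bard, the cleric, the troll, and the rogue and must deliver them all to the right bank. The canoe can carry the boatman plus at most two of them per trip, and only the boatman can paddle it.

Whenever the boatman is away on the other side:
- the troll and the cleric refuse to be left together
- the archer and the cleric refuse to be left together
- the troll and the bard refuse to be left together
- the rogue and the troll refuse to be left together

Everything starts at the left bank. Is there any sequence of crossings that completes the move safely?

Yes

1. Boatman goes to the right bank with the archer and the troll.
2. Boatman goes back to the left bank alone.
3. Boatman goes to the right bank with the bard and the rogue.
4. Boatman goes back to the left bank with the troll.
5. Boatman goes to the right bank with the cleric and the troll.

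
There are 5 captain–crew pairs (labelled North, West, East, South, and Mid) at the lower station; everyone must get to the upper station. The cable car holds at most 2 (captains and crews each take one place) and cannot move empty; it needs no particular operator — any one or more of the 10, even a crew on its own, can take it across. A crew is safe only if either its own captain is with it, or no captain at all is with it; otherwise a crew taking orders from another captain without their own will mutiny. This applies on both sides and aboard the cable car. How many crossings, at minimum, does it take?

Following every safe sequence of crossings from the start, the most of the 10 that can be at the upper station as the cable car arrives there on crossings 1, 3, 5, 7 is 2, 3, 4, 5 respectively; the best ever achieved is 5 of 10.
From crossing 9 on, no configuration arises that was not already reachable earlier: only 82 distinct safe configurations (who is on which side, and where the cable car is) can ever be reached, none of them has everyone across, and every continuation just revisits them. So no valid plan exists.

impossible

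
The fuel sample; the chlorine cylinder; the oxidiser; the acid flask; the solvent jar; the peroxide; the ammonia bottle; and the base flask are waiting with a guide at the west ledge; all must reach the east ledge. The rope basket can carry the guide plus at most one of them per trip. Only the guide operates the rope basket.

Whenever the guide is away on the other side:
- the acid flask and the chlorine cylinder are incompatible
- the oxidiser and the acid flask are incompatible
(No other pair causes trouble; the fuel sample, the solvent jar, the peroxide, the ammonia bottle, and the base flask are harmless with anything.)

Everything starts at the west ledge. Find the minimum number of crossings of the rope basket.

Counting alone: the guide can take at most 1 across per trip to the east ledge, so moving all 8 needs at least 8 loaded trips out, with a return between consecutive ones — at least 15 crossings.
The safety rule pushes this higher. Following every safe sequence of crossings, the most of the 8 that can be at the east ledge as the rope basket arrives there on crossing 15 is 7 — never all 8.
So no plan with fewer than 17 crossings exists, and this one achieves 17:
1. Guide goes to the east ledge with the acid flask.  [the west ledge: the ammonia bottle, the base flask, the chlorine cylinder, the fuel sample, the oxidiser, the peroxide, the solvent jar | the east ledge: the acid flask]
2. Guide goes back to the west ledge alone.  [the west ledge: the ammonia bottle, the base flask, the chlorine cylinder, the fuel sample, the oxidiser, the peroxide, the solvent jar | the east ledge: the acid flask]
3. Guide goes to the east ledge with the fuel sample.  [the west ledge: the ammonia bottle, the base flask, the chlorine cylinder, the oxidiser, the peroxide, the solvent jar | the east ledge: the acid flask, the fuel sample]
4. Guide goes back to the west ledge alone.  [the west ledge: the ammonia bottle, the base flask, the chlorine cylinder, the oxidiser, the peroxide, the solvent jar | the east ledge: the acid flask, the fuel sample]
5. Guide goes to the east ledge with the chlorine cylinder.  [the west ledge: the ammonia bottle, the base flask, the oxidiser, the peroxide, the solvent jar | the east ledge: the acid flask, the chlorine cylinder, the fuel sample]
6. Guide goes back to the west ledge with the acid flask.  [the west ledge: the acid flask, the ammonia bottle, the base flask, the oxidiser, the peroxide, the solvent jar | the east ledge: the chlorine cylinder, the fuel sample]
7. Guide goes to the east ledge with the oxidiser.  [the west ledge: the acid flask, the ammonia bottle, the base flask, the peroxide, the solvent jar | the east ledge: the chlorine cylinder, the fuel sample, the oxidiser]
8. Guide goes back to the west ledge alone.  [the west ledge: the acid flask, the ammonia bottle, the base flask, the peroxide, the solvent jar | the east ledge: the chlorine cylinder, the fuel sample, the oxidiser]
9. Guide goes to the east ledge with the solvent jar.  [the west ledge: the acid flask, the ammonia bottle, the base flask, the peroxide | the east ledge: the chlorine cylinder, the fuel sample, the oxidiser, the solvent jar]
10. Guide goes back to the west ledge alone.  [the west ledge: the acid flask, the ammonia bottle, the base flask, the peroxide | the east ledge: the chlorine cylinder, the fuel sample, the oxidiser, the solvent jar]
11. Guide goes to the east ledge with the peroxide.  [the west ledge: the acid flask, the ammonia bottle, the base flask | the east ledge: the chlorine cylinder, the fuel sample, the oxidiser, the peroxide, the solvent jar]
12. Guide goes back to the west ledge alone.  [the west ledge: the acid flask, the ammonia bottle, the base flask | the east ledge: the chlorine cylinder, the fuel sample, the oxidiser, the peroxide, the solvent jar]
13. Guide goes to the east ledge with the ammonia bottle.  [the west ledge: the acid flask, the base flask | the east ledge: the ammonia bottle, the chlorine cylinder, the fuel sample, the oxidiser, the peroxide, the solvent jar]
14. Guide goes back to the west ledge alone.  [the west ledge: the acid flask, the base flask | the east ledge: the ammonia bottle, the chlorine cylinder, the fuel sample, the oxidiser, the peroxide, the solvent jar]
15. Guide goes to the east ledge with the base flask.  [the west ledge: the acid flask | the east ledge: the ammonia bottle, the base flask, the chlorine cylinder, the fuel sample, the oxidiser, the peroxide, the solvent jar]
16. Guide goes back to the west ledge alone.  [the west ledge: the acid flask | the east ledge: the ammonia bottle, the base flask, the chlorine cylinder, the fuel sample, the oxidiser, the peroxide, the solvent jar]
17. Guide goes to the east ledge with the acid flask.  [the west ledge: — | the east ledge: the acid flask, the ammonia bottle, the base flask, the chlorine cylinder, the fuel sample, the oxidiser, the peroxide, the solvent jar]

17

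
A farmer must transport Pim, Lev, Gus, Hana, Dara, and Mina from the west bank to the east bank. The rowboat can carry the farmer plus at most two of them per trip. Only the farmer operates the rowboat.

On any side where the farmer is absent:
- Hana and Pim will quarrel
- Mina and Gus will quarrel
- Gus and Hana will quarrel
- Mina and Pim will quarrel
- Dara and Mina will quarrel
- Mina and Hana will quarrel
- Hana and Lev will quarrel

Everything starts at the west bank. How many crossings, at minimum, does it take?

Counting alone: the farmer can take at most 2 across per trip to the east bank, so moving all 6 needs at least 3 loaded trips out, with a return between consecutive ones — at least 5 crossings.
The safety rule pushes this higher. Following every safe sequence of crossings, the most of the 6 that can be at the east bank as the rowboat arrives there on crossings 5, 7 is 4, 5 respectively — never all 6.
So no plan with fewer than 9 crossings exists, and this one achieves 9:
1. Farmer goes to the east bank with Hana and Mina.
2. Farmer goes back to the west bank with Hana.
3. Farmer goes to the east bank with Hana and Lev.
4. Farmer goes back to the west bank with Hana.
5. Farmer goes to the east bank with Gus and Pim.
6. Farmer goes back to the west bank with Mina.
7. Farmer goes to the east bank with Dara and Hana.
8. Farmer goes back to the west bank with Hana.
9. Farmer goes to the east bank with Hana and Mina.

9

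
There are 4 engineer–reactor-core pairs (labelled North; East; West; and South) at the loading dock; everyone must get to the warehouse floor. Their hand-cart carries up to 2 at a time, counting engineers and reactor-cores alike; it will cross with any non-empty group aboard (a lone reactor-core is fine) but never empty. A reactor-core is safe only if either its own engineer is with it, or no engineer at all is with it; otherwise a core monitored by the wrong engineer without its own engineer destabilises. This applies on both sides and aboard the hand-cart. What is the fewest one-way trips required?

Following every safe sequence of crossings from the start, the most of the 8 that can be at the warehouse floor as the hand-cart arrives there on crossings 1, 3, 5 is 2, 3, 4 respectively; the best ever achieved is 4 of 8.
From crossing 7 on, no configuration arises that was not already reachable earlier: only 44 distinct safe configurations (who is on which side, and where the hand-cart is) can ever be reached, none of them has everyone across, and every continuation just revisits them. So no valid plan exists.

impossible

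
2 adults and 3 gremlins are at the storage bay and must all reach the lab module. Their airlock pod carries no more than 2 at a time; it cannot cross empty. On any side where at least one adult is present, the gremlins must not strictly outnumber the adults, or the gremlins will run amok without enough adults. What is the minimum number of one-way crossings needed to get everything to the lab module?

The gremlins already outnumber the adults at the storage bay before anyone moves, so the starting position itself is disallowed.

impossible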